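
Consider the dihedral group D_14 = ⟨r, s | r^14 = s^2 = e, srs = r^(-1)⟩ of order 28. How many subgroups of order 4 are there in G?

7

|G| = 28 and 4 | 28, so subgroups of order 4 are possible by Lagrange.
The subgroups of order 4 are: {e, r^7, r^3s, r^10s}; {e, r^7, r^4s, r^11s}; {e, r^7, r^5s, r^12s}; {e, r^7, r^6s, r^13s}; … (7 in all).
So G has 7 subgroups of order 4.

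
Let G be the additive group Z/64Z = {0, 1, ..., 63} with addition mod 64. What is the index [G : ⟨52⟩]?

|⟨52⟩| = 16 and |G| = 64.
By Lagrange, [G : H] = |G|/|H| = 64/16 = 4.

4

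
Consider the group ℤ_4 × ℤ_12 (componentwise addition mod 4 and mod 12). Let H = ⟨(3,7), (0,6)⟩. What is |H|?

24

|⟨(3,7)⟩| = 12 and |⟨(0,6)⟩| = 2, so |H| is a multiple of lcm(12, 2) = 12 and divides |G| = 48.
Closing under the operation: H = {(0,0), (0,2), (0,4), (0,6), (0,8), (0,10), (1,1), (1,3), (1,5), (1,7), (1,9), (1,11), (2,0), (2,2), (2,4), (2,6), (2,8), (2,10), (3,1), (3,3), (3,5), (3,7), (3,9), (3,11)}, so |H| = 24.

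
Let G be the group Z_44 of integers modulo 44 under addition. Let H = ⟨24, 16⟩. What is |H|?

|⟨24⟩| = 11 and |⟨16⟩| = 11, so |H| is a multiple of lcm(11, 11) = 11 and divides |G| = 44.
Closing under the operation: H = {0, 4, 8, 12, 16, 20, 24, 28, 32, 36, 40}, so |H| = 11.

11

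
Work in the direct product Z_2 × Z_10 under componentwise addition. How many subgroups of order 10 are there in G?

|G| = 20 and 10 | 20, so subgroups of order 10 are possible by Lagrange.
The subgroups of order 10 are: {(0,0), (0,1), (0,2), (0,3), (0,4), (0,5), (0,6), (0,7), (0,8), (0,9)}; {(0,0), (0,2), (0,4), (0,6), (0,8), (1,0), (1,2), (1,4), (1,6), (1,8)}; {(0,0), (0,2), (0,4), (0,6), (0,8), (1,1), (1,3), (1,5), (1,7), (1,9)}.
So G has 3 subgroups of order 10.

3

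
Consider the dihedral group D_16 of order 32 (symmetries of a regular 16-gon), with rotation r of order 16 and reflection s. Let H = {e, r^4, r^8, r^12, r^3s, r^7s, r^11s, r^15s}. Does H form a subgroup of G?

Yes

|H| = 8 divides |G| = 32, consistent with Lagrange.
H contains the identity, every element's inverse is in H, and H is closed under ·: it is a subgroup.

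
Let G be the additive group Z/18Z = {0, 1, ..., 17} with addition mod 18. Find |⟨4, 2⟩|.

|⟨4⟩| = 9 and |⟨2⟩| = 9, so |H| is a multiple of lcm(9, 9) = 9 and divides |G| = 18.
Closing under the operation: H = {0, 2, 4, 6, 8, 10, 12, 14, 16}, so |H| = 9.

9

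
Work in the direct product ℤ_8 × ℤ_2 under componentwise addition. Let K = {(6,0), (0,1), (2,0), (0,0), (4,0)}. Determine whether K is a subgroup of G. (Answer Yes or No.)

|K| = 5 does not divide |G| = 16, so by Lagrange K is not a subgroup.

No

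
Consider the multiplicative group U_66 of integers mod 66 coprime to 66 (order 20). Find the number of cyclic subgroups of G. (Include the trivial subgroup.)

8

A cyclic subgroup of order d is generated by each of its φ(d) elements of order d, so the cyclic subgroups of order d number (#elements of order d)/φ(d).
Cyclic subgroups by order — order 1: 1; order 2: 3; order 5: 1; order 10: 3.
Total: 8.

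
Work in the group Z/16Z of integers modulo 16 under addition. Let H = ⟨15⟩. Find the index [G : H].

1

|⟨15⟩| = 16 and |G| = 16.
By Lagrange, [G : H] = |G|/|H| = 16/16 = 1.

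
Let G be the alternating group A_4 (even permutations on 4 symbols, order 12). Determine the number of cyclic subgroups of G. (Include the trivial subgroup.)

8

Group the elements of G by the cyclic subgroup they generate; each cyclic subgroup of order d accounts for φ(d) elements.
Cyclic subgroups by order — order 1: 1; order 2: 3; order 3: 4.
Total: 8.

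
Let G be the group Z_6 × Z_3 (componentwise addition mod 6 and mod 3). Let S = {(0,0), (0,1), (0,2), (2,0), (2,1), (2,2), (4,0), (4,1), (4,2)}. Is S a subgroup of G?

Yes

|S| = 9 divides |G| = 18, consistent with Lagrange.
S contains the identity, every element's inverse is in S, and S is closed under +: it is a subgroup.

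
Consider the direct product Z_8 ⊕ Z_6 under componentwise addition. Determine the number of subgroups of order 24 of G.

3

|G| = 48 and 24 | 48, so subgroups of order 24 are possible by Lagrange.
The subgroups of order 24 are: {(0,0), (0,1), (0,2), (0,3), (0,4), (0,5), (2,0), (2,1), (2,2), (2,3), (2,4), (2,5), (4,0), (4,1), (4,2), (4,3), (4,4), (4,5), (6,0), (6,1), (6,2), (6,3), (6,4), (6,5)}; {(0,0), (0,2), (0,4), (1,0), (1,2), (1,4), (2,0), (2,2), (2,4), (3,0), (3,2), (3,4), (4,0), (4,2), (4,4), (5,0), (5,2), (5,4), (6,0), (6,2), (6,4), (7,0), (7,2), (7,4)}; {(0,0), (0,2), (0,4), (1,1), (1,3), (1,5), (2,0), (2,2), (2,4), (3,1), (3,3), (3,5), (4,0), (4,2), (4,4), (5,1), (5,3), (5,5), (6,0), (6,2), (6,4), (7,1), (7,3), (7,5)}.
So G has 3 subgroups of order 24.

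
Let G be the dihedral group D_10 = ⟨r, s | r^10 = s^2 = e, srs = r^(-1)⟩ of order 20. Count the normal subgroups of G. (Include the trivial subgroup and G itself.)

7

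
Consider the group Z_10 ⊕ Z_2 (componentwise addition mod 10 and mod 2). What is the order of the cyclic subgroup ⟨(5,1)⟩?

The order of (5,1) in Z_10 × Z_2 is lcm(ord(5) in Z_10, ord(1) in Z_2).
ord(5) = 2 and ord(1) = 2, so |⟨(5,1)⟩| = lcm(2, 2) = 2.

2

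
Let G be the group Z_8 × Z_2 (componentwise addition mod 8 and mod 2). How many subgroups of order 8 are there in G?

3

|G| = 16 and 8 | 16, so subgroups of order 8 are possible by Lagrange.
The subgroups of order 8 are: {(0,0), (0,1), (2,0), (2,1), (4,0), (4,1), (6,0), (6,1)}; {(0,0), (1,0), (2,0), (3,0), (4,0), (5,0), (6,0), (7,0)}; {(0,0), (1,1), (2,0), (3,1), (4,0), (5,1), (6,0), (7,1)}.
So G has 3 subgroups of order 8.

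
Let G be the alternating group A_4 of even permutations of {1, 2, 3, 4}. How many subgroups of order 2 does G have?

|G| = 12 and 2 | 12, so subgroups of order 2 are possible by Lagrange.
The subgroups of order 2 are: {e, (1 2)(3 4)}; {e, (1 3)(2 4)}; {e, (1 4)(2 3)}.
So G has 3 subgroups of order 2.

3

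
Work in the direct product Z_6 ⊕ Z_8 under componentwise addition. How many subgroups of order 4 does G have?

3

|G| = 48 and 4 | 48, so subgroups of order 4 are possible by Lagrange.
The subgroups of order 4 are: {(0,0), (0,2), (0,4), (0,6)}; {(0,0), (0,4), (3,0), (3,4)}; {(0,0), (0,4), (3,2), (3,6)}.
So G has 3 subgroups of order 4.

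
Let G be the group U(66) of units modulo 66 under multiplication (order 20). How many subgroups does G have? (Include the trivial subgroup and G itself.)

10

|G| = 20, so by Lagrange every subgroup order divides 20. Divisors: 1, 2, 4, 5, 10, 20.
Subgroups by order — order 1: 1; order 2: 3; order 4: 1; order 5: 1; order 10: 3; order 20: 1.
Total: 1 + 3 + 1 + 1 + 3 + 1 = 10.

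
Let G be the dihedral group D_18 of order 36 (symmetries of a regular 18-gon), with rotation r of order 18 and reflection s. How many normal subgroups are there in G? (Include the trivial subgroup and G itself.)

G has 45 subgroups. Checking conjugation-invariance by order — order 1: 1/1 normal; order 2: 1/19 normal; order 3: 1/1 normal; order 4: 0/9 normal; order 6: 1/7 normal; order 9: 1/1 normal; order 12: 0/3 normal; order 18: 3/3 normal; order 36: 1/1 normal.
Total normal subgroups: 9.

9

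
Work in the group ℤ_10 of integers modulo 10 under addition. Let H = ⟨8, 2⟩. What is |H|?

5

|⟨8⟩| = 5 and |⟨2⟩| = 5, so |H| is a multiple of lcm(5, 5) = 5 and divides |G| = 10.
Closing under the operation: H = {0, 2, 4, 6, 8}, so |H| = 5.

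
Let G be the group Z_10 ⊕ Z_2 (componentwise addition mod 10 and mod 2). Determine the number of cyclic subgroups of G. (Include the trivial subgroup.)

8

A cyclic subgroup of order d is generated by each of its φ(d) elements of order d, so the cyclic subgroups of order d number (#elements of order d)/φ(d).
Cyclic subgroups by order — order 1: 1; order 2: 3; order 5: 1; order 10: 3.
Total: 8.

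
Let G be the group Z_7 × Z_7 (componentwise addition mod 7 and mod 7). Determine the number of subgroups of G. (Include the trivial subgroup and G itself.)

|G| = 49, so by Lagrange every subgroup order divides 49. Divisors: 1, 7, 49.
Subgroups by order — order 1: 1; order 7: 8; order 49: 1.
Total: 1 + 8 + 1 = 10.

10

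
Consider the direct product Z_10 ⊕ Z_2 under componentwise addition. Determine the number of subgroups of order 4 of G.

|G| = 20 and 4 | 20, so subgroups of order 4 are possible by Lagrange.
The subgroups of order 4 are: {(0,0), (0,1), (5,0), (5,1)}.
So G has 1 subgroup of order 4.

1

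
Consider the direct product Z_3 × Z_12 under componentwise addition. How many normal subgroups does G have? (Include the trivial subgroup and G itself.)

G is abelian, so every subgroup is normal.
G has 18 subgroups in total, hence 18 normal subgroups.

18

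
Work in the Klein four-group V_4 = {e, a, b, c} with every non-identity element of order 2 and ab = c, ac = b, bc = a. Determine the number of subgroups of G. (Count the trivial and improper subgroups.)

5

|G| = 4, so by Lagrange every subgroup order divides 4. Divisors: 1, 2, 4.
Subgroups by order — order 1: 1; order 2: 3; order 4: 1.
Total: 1 + 3 + 1 = 5.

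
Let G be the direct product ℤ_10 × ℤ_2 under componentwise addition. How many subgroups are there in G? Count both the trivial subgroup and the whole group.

10

|G| = 20, so by Lagrange every subgroup order divides 20. Divisors: 1, 2, 4, 5, 10, 20.
Subgroups by order — order 1: 1; order 2: 3; order 4: 1; order 5: 1; order 10: 3; order 20: 1.
Total: 1 + 3 + 1 + 1 + 3 + 1 = 10.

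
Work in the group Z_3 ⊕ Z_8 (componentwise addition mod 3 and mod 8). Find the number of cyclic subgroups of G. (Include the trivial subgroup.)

A cyclic subgroup of order d is generated by each of its φ(d) elements of order d, so the cyclic subgroups of order d number (#elements of order d)/φ(d).
Cyclic subgroups by order — order 1: 1; order 2: 1; order 3: 1; order 4: 1; order 6: 1; order 8: 1; order 12: 1; order 24: 1.
Total: 8.

8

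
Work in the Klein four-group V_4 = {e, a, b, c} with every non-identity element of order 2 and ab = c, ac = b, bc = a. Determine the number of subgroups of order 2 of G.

3

|G| = 4 and 2 | 4, so subgroups of order 2 are possible by Lagrange.
The subgroups of order 2 are: {e, a}; {e, b}; {e, c}.
So G has 3 subgroups of order 2.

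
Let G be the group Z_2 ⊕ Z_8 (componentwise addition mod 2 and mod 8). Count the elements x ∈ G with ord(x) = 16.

An element (a,b) has order lcm(ord(a), ord(b)); count pairs with lcm equal to 16.
Enumerating gives 0 such elements.

0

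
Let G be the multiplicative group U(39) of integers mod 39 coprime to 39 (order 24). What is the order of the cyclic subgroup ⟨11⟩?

Compute successive powers of 11 mod 39: 11, 4, 5, 16, 20, 25, 2, 22, …; 11^12 ≡ 1 (mod 39).
So |⟨11⟩| = 12.

12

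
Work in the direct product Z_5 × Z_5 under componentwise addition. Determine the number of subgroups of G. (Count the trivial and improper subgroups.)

|G| = 25, so by Lagrange every subgroup order divides 25. Divisors: 1, 5, 25.
Subgroups by order — order 1: 1; order 5: 6; order 25: 1.
Total: 1 + 6 + 1 = 8.

8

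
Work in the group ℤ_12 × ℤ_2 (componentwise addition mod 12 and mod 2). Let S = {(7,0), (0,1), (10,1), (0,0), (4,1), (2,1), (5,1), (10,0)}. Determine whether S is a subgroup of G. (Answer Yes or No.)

No

(10,0) ∈ S but its inverse (2,0) ∉ S, so S is not a subgroup.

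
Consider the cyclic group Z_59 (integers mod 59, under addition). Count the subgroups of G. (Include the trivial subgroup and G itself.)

2

Subgroups of the cyclic group Z_59 correspond bijectively to divisors of 59.
Divisors of 59: 1, 59.
So Z_59 has 2 subgroups.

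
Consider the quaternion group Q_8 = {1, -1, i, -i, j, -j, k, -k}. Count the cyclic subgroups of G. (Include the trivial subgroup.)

Each element a generates a cyclic subgroup ⟨a⟩; distinct elements may generate the same one (a cyclic group of order d has φ(d) generators).
Cyclic subgroups by order — order 1: 1; order 2: 1; order 4: 3.
Total: 5.

5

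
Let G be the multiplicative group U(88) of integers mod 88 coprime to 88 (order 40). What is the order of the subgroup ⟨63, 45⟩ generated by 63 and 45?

20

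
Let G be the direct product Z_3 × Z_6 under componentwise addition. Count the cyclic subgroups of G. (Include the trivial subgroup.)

Each element a generates a cyclic subgroup ⟨a⟩; distinct elements may generate the same one (a cyclic group of order d has φ(d) generators).
Cyclic subgroups by order — order 1: 1; order 2: 1; order 3: 4; order 6: 4.
Total: 10.

10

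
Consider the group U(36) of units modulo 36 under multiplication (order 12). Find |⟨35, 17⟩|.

|⟨35⟩| = 2 and |⟨17⟩| = 2, so |H| is a multiple of lcm(2, 2) = 2 and divides |G| = 12.
Closing under the operation: H = {1, 17, 19, 35}, so |H| = 4.

4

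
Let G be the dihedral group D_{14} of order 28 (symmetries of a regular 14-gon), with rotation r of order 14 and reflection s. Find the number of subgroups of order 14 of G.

3

|G| = 28 and 14 | 28, so subgroups of order 14 are possible by Lagrange.
The subgroups of order 14 are: {e, r, r^2, r^3, r^4, r^5, r^6, r^7, r^8, r^9, r^10, r^11, r^12, r^13}; {e, r^2, r^4, r^6, r^8, r^10, r^12, s, r^2s, r^4s, r^6s, r^8s, r^10s, r^12s}; {e, r^2, r^4, r^6, r^8, r^10, r^12, rs, r^3s, r^5s, r^7s, r^9s, r^11s, r^13s}.
So G has 3 subgroups of order 14.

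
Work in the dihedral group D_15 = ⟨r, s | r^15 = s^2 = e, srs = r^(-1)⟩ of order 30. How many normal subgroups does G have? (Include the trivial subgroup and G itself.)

5

G has 28 subgroups. Checking conjugation-invariance by order — order 1: 1/1 normal; order 2: 0/15 normal; order 3: 1/1 normal; order 5: 1/1 normal; order 6: 0/5 normal; order 10: 0/3 normal; order 15: 1/1 normal; order 30: 1/1 normal.
Total normal subgroups: 5.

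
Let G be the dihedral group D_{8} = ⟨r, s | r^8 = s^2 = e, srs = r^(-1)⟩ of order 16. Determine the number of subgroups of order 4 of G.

5

|G| = 16 and 4 | 16, so subgroups of order 4 are possible by Lagrange.
The subgroups of order 4 are: {e, r^2, r^4, r^6}; {e, r^4, r^2s, r^6s}; {e, r^4, r^3s, r^7s}; {e, r^4, s, r^4s}; … (5 in all).
So G has 5 subgroups of order 4.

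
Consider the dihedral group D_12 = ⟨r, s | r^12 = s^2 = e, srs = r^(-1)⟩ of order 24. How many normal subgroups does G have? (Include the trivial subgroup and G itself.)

G has 34 subgroups. Checking conjugation-invariance by order — order 1: 1/1 normal; order 2: 1/13 normal; order 3: 1/1 normal; order 4: 1/7 normal; order 6: 1/5 normal; order 8: 0/3 normal; order 12: 3/3 normal; order 24: 1/1 normal.
Total normal subgroups: 9.

9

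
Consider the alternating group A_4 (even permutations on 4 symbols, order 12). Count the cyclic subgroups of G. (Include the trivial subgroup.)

A cyclic subgroup of order d is generated by each of its φ(d) elements of order d, so the cyclic subgroups of order d number (#elements of order d)/φ(d).
Cyclic subgroups by order — order 1: 1; order 2: 3; order 3: 4.
Total: 8.

8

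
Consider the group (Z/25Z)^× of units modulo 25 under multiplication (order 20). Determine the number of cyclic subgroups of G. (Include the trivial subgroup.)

6

A cyclic subgroup of order d is generated by each of its φ(d) elements of order d, so the cyclic subgroups of order d number (#elements of order d)/φ(d).
Cyclic subgroups by order — order 1: 1; order 2: 1; order 4: 1; order 5: 1; order 10: 1; order 20: 1.
Total: 6.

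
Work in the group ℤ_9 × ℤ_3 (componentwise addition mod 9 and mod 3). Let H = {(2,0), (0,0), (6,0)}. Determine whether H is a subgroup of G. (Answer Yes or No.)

No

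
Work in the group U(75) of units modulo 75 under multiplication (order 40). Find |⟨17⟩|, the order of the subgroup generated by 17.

Compute successive powers of 17 mod 75: 17, 64, 38, 46, 32, 19, 23, 16, …; 17^20 ≡ 1 (mod 75).
So |⟨17⟩| = 20.

20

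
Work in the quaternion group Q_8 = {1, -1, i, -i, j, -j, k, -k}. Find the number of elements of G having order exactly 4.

6

The elements of order 4 are: i, -i, j, -j, k, -k.
That's 6.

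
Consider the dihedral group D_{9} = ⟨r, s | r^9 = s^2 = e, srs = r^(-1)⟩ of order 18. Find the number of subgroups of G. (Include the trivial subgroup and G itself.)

16

|G| = 18, so by Lagrange every subgroup order divides 18. Divisors: 1, 2, 3, 6, 9, 18.
Subgroups by order — order 1: 1; order 2: 9; order 3: 1; order 6: 3; order 9: 1; order 18: 1.
Total: 1 + 9 + 1 + 3 + 1 + 1 = 16.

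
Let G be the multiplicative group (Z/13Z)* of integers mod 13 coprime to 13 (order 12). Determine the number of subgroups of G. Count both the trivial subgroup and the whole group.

6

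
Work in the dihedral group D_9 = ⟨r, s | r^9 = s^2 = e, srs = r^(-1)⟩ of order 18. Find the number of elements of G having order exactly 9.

6

The elements of order 9 are: r, r^2, r^4, r^5, r^7, r^8.
That's 6.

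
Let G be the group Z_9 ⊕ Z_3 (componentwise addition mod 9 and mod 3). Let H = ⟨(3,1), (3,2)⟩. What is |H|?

9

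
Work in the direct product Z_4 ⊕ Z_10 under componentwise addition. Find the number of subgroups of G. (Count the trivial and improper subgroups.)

|G| = 40, so by Lagrange every subgroup order divides 40. Divisors: 1, 2, 4, 5, 8, 10, 20, 40.
Subgroups by order — order 1: 1; order 2: 3; order 4: 3; order 5: 1; order 8: 1; order 10: 3; order 20: 3; order 40: 1.
Total: 1 + 3 + 3 + 1 + 1 + 3 + 3 + 1 = 16.

16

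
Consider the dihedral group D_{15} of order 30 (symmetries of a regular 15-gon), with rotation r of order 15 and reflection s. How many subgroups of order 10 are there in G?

3

|G| = 30 and 10 | 30, so subgroups of order 10 are possible by Lagrange.
The subgroups of order 10 are: {e, r^3, r^6, r^9, r^12, rs, r^4s, r^7s, r^10s, r^13s}; {e, r^3, r^6, r^9, r^12, r^2s, r^5s, r^8s, r^11s, r^14s}; {e, r^3, r^6, r^9, r^12, s, r^3s, r^6s, r^9s, r^12s}.
So G has 3 subgroups of order 10.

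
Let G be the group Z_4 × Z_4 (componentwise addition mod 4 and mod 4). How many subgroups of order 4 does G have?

7

|G| = 16 and 4 | 16, so subgroups of order 4 are possible by Lagrange.
The subgroups of order 4 are: {(0,0), (0,1), (0,2), (0,3)}; {(0,0), (0,2), (2,0), (2,2)}; {(0,0), (0,2), (2,1), (2,3)}; {(0,0), (1,0), (2,0), (3,0)}; … (7 in all).
So G has 7 subgroups of order 4.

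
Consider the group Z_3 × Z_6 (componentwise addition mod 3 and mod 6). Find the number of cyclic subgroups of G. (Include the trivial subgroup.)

10

Group the elements of G by the cyclic subgroup they generate; each cyclic subgroup of order d accounts for φ(d) elements.
Cyclic subgroups by order — order 1: 1; order 2: 1; order 3: 4; order 6: 4.
Total: 10.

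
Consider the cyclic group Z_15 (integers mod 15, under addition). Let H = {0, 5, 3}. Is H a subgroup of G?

3 ∈ H but its inverse 12 ∉ H, so H is not a subgroup.

No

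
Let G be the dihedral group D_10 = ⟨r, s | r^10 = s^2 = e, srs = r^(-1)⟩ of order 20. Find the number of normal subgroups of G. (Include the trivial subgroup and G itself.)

G has 22 subgroups. Checking conjugation-invariance by order — order 1: 1/1 normal; order 2: 1/11 normal; order 4: 0/5 normal; order 5: 1/1 normal; order 10: 3/3 normal; order 20: 1/1 normal.
Total normal subgroups: 7.

7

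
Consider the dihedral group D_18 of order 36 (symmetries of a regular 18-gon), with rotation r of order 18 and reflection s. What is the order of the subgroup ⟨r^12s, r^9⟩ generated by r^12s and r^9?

|⟨r^12s⟩| = 2 and |⟨r^9⟩| = 2, so |H| is a multiple of lcm(2, 2) = 2 and divides |G| = 36.
Closing under the operation: H = {e, r^9, r^3s, r^12s}, so |H| = 4.

4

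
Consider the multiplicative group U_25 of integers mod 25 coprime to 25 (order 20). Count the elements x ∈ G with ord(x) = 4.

The elements of order 4 are: 7, 18.
That's 2.

2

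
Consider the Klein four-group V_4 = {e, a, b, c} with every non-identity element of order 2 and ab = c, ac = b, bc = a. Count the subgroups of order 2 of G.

3

|G| = 4 and 2 | 4, so subgroups of order 2 are possible by Lagrange.
The subgroups of order 2 are: {e, a}; {e, b}; {e, c}.
So G has 3 subgroups of order 2.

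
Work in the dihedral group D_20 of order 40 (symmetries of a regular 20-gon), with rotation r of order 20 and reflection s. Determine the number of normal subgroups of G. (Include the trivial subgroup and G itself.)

G has 48 subgroups. Checking conjugation-invariance by order — order 1: 1/1 normal; order 2: 1/21 normal; order 4: 1/11 normal; order 5: 1/1 normal; order 8: 0/5 normal; order 10: 1/5 normal; order 20: 3/3 normal; order 40: 1/1 normal.
Total normal subgroups: 9.

9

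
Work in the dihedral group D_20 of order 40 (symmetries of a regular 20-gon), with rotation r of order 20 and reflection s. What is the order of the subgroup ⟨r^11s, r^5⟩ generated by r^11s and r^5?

8

|⟨r^11s⟩| = 2 and |⟨r^5⟩| = 4, so |H| is a multiple of lcm(2, 4) = 4 and divides |G| = 40.
Closing under the operation: H = {e, r^5, r^10, r^15, rs, r^6s, r^11s, r^16s}, so |H| = 8.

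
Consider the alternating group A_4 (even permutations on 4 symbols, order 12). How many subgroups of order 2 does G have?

3

|G| = 12 and 2 | 12, so subgroups of order 2 are possible by Lagrange.
The subgroups of order 2 are: {e, (1 2)(3 4)}; {e, (1 3)(2 4)}; {e, (1 4)(2 3)}.
So G has 3 subgroups of order 2.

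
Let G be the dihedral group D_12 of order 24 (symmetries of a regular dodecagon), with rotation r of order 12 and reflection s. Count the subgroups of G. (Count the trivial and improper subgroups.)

34

|G| = 24, so by Lagrange every subgroup order divides 24. Divisors: 1, 2, 3, 4, 6, 8, 12, 24.
Subgroups by order — order 1: 1; order 2: 13; order 3: 1; order 4: 7; order 6: 5; order 8: 3; order 12: 3; order 24: 1.
Total: 1 + 13 + 1 + 7 + 5 + 3 + 3 + 1 = 34.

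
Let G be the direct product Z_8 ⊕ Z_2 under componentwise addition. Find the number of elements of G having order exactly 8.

8

An element (a,b) has order lcm(ord(a), ord(b)); count pairs with lcm equal to 8.
Enumerating gives 8 such elements.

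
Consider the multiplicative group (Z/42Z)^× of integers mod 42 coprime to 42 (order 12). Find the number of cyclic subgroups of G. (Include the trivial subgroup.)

Each element a generates a cyclic subgroup ⟨a⟩; distinct elements may generate the same one (a cyclic group of order d has φ(d) generators).
Cyclic subgroups by order — order 1: 1; order 2: 3; order 3: 1; order 6: 3.
Total: 8.

8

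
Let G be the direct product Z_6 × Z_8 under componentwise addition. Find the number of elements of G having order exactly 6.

An element (a,b) has order lcm(ord(a), ord(b)); count pairs with lcm equal to 6.
Enumerating gives 6 such elements.

6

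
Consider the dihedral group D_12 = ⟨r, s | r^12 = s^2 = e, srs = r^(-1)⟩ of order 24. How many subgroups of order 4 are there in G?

7

|G| = 24 and 4 | 24, so subgroups of order 4 are possible by Lagrange.
The subgroups of order 4 are: {e, r^6, r^4s, r^10s}; {e, r^6, r^5s, r^11s}; {e, r^6, r^2s, r^8s}; {e, r^3, r^6, r^9}; … (7 in all).
So G has 7 subgroups of order 4.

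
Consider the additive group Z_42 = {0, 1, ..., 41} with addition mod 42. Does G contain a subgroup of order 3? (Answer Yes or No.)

3 | 42. A subgroup of order 3 is {0, 14, 28}.

Yes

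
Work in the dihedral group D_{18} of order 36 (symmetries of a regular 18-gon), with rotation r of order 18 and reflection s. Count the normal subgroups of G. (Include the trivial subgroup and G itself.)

G has 45 subgroups. Checking conjugation-invariance by order — order 1: 1/1 normal; order 2: 1/19 normal; order 3: 1/1 normal; order 4: 0/9 normal; order 6: 1/7 normal; order 9: 1/1 normal; order 12: 0/3 normal; order 18: 3/3 normal; order 36: 1/1 normal.
Total normal subgroups: 9.

9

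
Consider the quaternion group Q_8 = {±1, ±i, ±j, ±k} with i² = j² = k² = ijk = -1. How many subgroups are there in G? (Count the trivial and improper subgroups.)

|G| = 8, so by Lagrange every subgroup order divides 8. Divisors: 1, 2, 4, 8.
Subgroups by order — order 1: 1; order 2: 1; order 4: 3; order 8: 1.
Total: 1 + 1 + 3 + 1 = 6.

6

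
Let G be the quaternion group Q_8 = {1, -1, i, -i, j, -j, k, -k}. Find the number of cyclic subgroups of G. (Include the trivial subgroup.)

5

Group the elements of G by the cyclic subgroup they generate; each cyclic subgroup of order d accounts for φ(d) elements.
Cyclic subgroups by order — order 1: 1; order 2: 1; order 4: 3.
Total: 5.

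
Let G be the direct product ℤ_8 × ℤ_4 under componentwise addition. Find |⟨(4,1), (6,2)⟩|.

16

|⟨(4,1)⟩| = 4 and |⟨(6,2)⟩| = 4, so |H| is a multiple of lcm(4, 4) = 4 and divides |G| = 32.
Closing under the operation: H = {(0,0), (0,1), (0,2), (0,3), (2,0), (2,1), (2,2), (2,3), (4,0), (4,1), (4,2), (4,3), (6,0), (6,1), (6,2), (6,3)}, so |H| = 16.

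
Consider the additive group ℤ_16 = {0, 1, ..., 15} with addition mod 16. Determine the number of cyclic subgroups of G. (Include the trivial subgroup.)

5

A cyclic subgroup of order d is generated by each of its φ(d) elements of order d, so the cyclic subgroups of order d number (#elements of order d)/φ(d).
Cyclic subgroups by order — order 1: 1; order 2: 1; order 4: 1; order 8: 1; order 16: 1.
Total: 5.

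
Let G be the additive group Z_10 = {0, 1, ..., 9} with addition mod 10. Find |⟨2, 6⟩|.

5

|⟨2⟩| = 5 and |⟨6⟩| = 5, so |H| is a multiple of lcm(5, 5) = 5 and divides |G| = 10.
Closing under the operation: H = {0, 2, 4, 6, 8}, so |H| = 5.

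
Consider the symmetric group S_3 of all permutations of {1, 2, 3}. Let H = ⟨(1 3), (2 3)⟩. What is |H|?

6

|⟨(1 3)⟩| = 2 and |⟨(2 3)⟩| = 2, so |H| is a multiple of lcm(2, 2) = 2 and divides |G| = 6.
Closing {(1 3), (2 3)} under the group operation gives all of G, so |H| = 6.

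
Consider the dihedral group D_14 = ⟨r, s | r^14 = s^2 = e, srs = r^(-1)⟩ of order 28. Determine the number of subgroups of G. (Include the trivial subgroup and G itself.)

28

|G| = 28, so by Lagrange every subgroup order divides 28. Divisors: 1, 2, 4, 7, 14, 28.
Subgroups by order — order 1: 1; order 2: 15; order 4: 7; order 7: 1; order 14: 3; order 28: 1.
Total: 1 + 15 + 7 + 1 + 3 + 1 = 28.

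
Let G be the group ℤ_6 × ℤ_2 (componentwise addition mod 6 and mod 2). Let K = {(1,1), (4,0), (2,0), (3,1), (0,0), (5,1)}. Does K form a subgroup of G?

|K| = 6 divides |G| = 12, consistent with Lagrange.
K contains the identity, every element's inverse is in K, and K is closed under +: it is a subgroup.
In fact K = ⟨(1,1)⟩.

Yes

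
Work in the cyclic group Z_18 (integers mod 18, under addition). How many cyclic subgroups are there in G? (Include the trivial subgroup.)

A cyclic subgroup of order d is generated by each of its φ(d) elements of order d, so the cyclic subgroups of order d number (#elements of order d)/φ(d).
Cyclic subgroups by order — order 1: 1; order 2: 1; order 3: 1; order 6: 1; order 9: 1; order 18: 1.
Total: 6.

6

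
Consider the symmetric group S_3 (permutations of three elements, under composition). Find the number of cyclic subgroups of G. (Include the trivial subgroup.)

5

Each element a generates a cyclic subgroup ⟨a⟩; distinct elements may generate the same one (a cyclic group of order d has φ(d) generators).
Cyclic subgroups by order — order 1: 1; order 2: 3; order 3: 1.
Total: 5.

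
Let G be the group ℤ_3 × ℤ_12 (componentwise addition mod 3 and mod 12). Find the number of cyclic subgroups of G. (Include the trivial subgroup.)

Each element a generates a cyclic subgroup ⟨a⟩; distinct elements may generate the same one (a cyclic group of order d has φ(d) generators).
Cyclic subgroups by order — order 1: 1; order 2: 1; order 3: 4; order 4: 1; order 6: 4; order 12: 4.
Total: 15.

15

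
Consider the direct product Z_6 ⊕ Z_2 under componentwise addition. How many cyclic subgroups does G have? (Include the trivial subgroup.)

8

A cyclic subgroup of order d is generated by each of its φ(d) elements of order d, so the cyclic subgroups of order d number (#elements of order d)/φ(d).
Cyclic subgroups by order — order 1: 1; order 2: 3; order 3: 1; order 6: 3.
Total: 8.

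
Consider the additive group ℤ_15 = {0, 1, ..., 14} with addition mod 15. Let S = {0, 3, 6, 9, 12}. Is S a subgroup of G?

|S| = 5 divides |G| = 15, consistent with Lagrange.
S contains the identity, every element's inverse is in S, and S is closed under +: it is a subgroup.
In fact S = ⟨3⟩.

Yes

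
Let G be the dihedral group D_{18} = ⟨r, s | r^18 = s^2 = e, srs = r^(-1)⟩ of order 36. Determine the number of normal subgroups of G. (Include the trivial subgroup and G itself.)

9

G has 45 subgroups. Checking conjugation-invariance by order — order 1: 1/1 normal; order 2: 1/19 normal; order 3: 1/1 normal; order 4: 0/9 normal; order 6: 1/7 normal; order 9: 1/1 normal; order 12: 0/3 normal; order 18: 3/3 normal; order 36: 1/1 normal.
Total normal subgroups: 9.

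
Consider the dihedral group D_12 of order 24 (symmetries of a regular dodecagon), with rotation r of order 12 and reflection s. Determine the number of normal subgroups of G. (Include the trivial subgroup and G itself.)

9

G has 34 subgroups. Checking conjugation-invariance by order — order 1: 1/1 normal; order 2: 1/13 normal; order 3: 1/1 normal; order 4: 1/7 normal; order 6: 1/5 normal; order 8: 0/3 normal; order 12: 3/3 normal; order 24: 1/1 normal.
Total normal subgroups: 9.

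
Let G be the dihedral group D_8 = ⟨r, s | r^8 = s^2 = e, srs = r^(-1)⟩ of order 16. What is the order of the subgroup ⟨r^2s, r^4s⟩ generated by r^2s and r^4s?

|⟨r^2s⟩| = 2 and |⟨r^4s⟩| = 2, so |H| is a multiple of lcm(2, 2) = 2 and divides |G| = 16.
Closing under the operation: H = {e, r^2, r^4, r^6, s, r^2s, r^4s, r^6s}, so |H| = 8.

8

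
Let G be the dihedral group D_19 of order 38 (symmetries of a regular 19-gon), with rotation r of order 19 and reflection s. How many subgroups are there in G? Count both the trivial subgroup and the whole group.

|G| = 38, so by Lagrange every subgroup order divides 38. Divisors: 1, 2, 19, 38.
Subgroups by order — order 1: 1; order 2: 19; order 19: 1; order 38: 1.
Total: 1 + 19 + 1 + 1 = 22.

22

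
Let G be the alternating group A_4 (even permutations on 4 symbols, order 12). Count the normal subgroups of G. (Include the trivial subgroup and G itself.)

3

G has 10 subgroups. Checking conjugation-invariance by order — order 1: 1/1 normal; order 2: 0/3 normal; order 3: 0/4 normal; order 4: 1/1 normal; order 12: 1/1 normal.
Total normal subgroups: 3.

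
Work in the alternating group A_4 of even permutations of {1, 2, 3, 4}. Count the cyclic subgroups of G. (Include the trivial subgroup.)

8

Each element a generates a cyclic subgroup ⟨a⟩; distinct elements may generate the same one (a cyclic group of order d has φ(d) generators).
Cyclic subgroups by order — order 1: 1; order 2: 3; order 3: 4.
Total: 8.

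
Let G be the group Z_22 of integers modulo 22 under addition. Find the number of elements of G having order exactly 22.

In a cyclic group of order 22, the number of elements of order d (for d | 22) is φ(d).
φ(22) = 10.

10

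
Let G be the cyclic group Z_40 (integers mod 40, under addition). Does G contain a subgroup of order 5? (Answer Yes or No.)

Yes

5 | 40. A subgroup of order 5 is {0, 8, 16, 24, 32}.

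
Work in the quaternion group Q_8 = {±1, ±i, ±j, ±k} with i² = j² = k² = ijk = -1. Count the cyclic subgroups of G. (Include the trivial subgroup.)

5

Group the elements of G by the cyclic subgroup they generate; each cyclic subgroup of order d accounts for φ(d) elements.
Cyclic subgroups by order — order 1: 1; order 2: 1; order 4: 3.
Total: 5.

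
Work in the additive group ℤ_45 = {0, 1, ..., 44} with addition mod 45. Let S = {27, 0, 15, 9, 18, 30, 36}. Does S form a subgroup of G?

|S| = 7 does not divide |G| = 45, so by Lagrange S is not a subgroup.

No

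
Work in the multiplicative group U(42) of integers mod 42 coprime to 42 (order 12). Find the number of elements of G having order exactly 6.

6

The elements of order 6 are: 5, 11, 17, 19, 23, 31.
That's 6.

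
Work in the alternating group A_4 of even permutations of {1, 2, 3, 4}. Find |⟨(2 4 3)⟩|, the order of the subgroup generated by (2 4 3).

Computing powers of (2 4 3): the smallest k with ((2 4 3))^k = e is k = 3.

3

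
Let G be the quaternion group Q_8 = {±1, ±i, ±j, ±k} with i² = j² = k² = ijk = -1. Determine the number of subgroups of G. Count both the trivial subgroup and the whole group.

|G| = 8, so by Lagrange every subgroup order divides 8. Divisors: 1, 2, 4, 8.
Subgroups by order — order 1: 1; order 2: 1; order 4: 3; order 8: 1.
Total: 1 + 1 + 3 + 1 = 6.

6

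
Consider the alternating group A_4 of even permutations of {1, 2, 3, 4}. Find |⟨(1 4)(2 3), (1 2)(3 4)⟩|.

4

|⟨(1 4)(2 3)⟩| = 2 and |⟨(1 2)(3 4)⟩| = 2, so |H| is a multiple of lcm(2, 2) = 2 and divides |G| = 12.
Closing under the operation: H = {e, (1 2)(3 4), (1 3)(2 4), (1 4)(2 3)}, so |H| = 4.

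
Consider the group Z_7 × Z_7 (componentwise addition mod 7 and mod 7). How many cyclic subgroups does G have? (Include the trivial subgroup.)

9

Each element a generates a cyclic subgroup ⟨a⟩; distinct elements may generate the same one (a cyclic group of order d has φ(d) generators).
Cyclic subgroups by order — order 1: 1; order 7: 8.
Total: 9.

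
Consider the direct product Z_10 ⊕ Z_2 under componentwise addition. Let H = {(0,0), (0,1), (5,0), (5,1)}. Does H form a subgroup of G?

Yes

|H| = 4 divides |G| = 20, consistent with Lagrange.
H contains the identity, every element's inverse is in H, and H is closed under +: it is a subgroup.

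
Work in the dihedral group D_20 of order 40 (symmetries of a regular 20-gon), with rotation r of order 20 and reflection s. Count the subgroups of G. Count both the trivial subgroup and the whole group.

|G| = 40, so by Lagrange every subgroup order divides 40. Divisors: 1, 2, 4, 5, 8, 10, 20, 40.
Subgroups by order — order 1: 1; order 2: 21; order 4: 11; order 5: 1; order 8: 5; order 10: 5; order 20: 3; order 40: 1.
Total: 1 + 21 + 11 + 1 + 5 + 5 + 3 + 1 = 48.

48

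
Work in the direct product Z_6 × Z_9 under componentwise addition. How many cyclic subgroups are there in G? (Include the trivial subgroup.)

16

Each element a generates a cyclic subgroup ⟨a⟩; distinct elements may generate the same one (a cyclic group of order d has φ(d) generators).
Cyclic subgroups by order — order 1: 1; order 2: 1; order 3: 4; order 6: 4; order 9: 3; order 18: 3.
Total: 16.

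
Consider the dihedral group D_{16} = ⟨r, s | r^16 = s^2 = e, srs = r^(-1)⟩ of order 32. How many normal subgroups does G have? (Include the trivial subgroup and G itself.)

G has 36 subgroups. Checking conjugation-invariance by order — order 1: 1/1 normal; order 2: 1/17 normal; order 4: 1/9 normal; order 8: 1/5 normal; order 16: 3/3 normal; order 32: 1/1 normal.
Total normal subgroups: 8.

8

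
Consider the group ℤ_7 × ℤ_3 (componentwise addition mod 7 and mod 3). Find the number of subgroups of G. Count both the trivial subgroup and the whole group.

|G| = 21, so by Lagrange every subgroup order divides 21. Divisors: 1, 3, 7, 21.
Subgroups by order — order 1: 1; order 3: 1; order 7: 1; order 21: 1.
Total: 1 + 1 + 1 + 1 = 4.

4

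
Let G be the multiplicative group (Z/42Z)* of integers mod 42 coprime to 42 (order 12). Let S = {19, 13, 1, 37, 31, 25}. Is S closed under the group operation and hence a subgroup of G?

|S| = 6 divides |G| = 12, consistent with Lagrange.
S contains the identity, every element's inverse is in S, and S is closed under ·: it is a subgroup.
In fact S = ⟨19⟩.

Yes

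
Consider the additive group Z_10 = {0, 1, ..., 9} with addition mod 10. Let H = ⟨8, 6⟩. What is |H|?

5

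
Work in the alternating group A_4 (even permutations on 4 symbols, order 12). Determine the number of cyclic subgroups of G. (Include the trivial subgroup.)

Each element a generates a cyclic subgroup ⟨a⟩; distinct elements may generate the same one (a cyclic group of order d has φ(d) generators).
Cyclic subgroups by order — order 1: 1; order 2: 3; order 3: 4.
Total: 8.

8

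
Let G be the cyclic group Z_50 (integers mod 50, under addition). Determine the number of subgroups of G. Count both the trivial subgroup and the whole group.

6

Subgroups of the cyclic group Z_50 correspond bijectively to divisors of 50.
Divisors of 50: 1, 2, 5, 10, 25, 50.
So Z_50 has 6 subgroups.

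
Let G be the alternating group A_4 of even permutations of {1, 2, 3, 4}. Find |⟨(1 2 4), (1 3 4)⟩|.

12

|⟨(1 2 4)⟩| = 3 and |⟨(1 3 4)⟩| = 3, so |H| is a multiple of lcm(3, 3) = 3 and divides |G| = 12.
Closing {(1 2 4), (1 3 4)} under the group operation gives all of G, so |H| = 12.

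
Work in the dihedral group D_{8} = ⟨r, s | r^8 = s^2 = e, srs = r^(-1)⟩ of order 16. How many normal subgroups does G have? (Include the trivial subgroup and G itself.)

G has 19 subgroups. Checking conjugation-invariance by order — order 1: 1/1 normal; order 2: 1/9 normal; order 4: 1/5 normal; order 8: 3/3 normal; order 16: 1/1 normal.
Total normal subgroups: 7.

7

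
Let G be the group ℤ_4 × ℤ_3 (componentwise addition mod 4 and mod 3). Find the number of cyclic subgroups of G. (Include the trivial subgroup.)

Group the elements of G by the cyclic subgroup they generate; each cyclic subgroup of order d accounts for φ(d) elements.
Cyclic subgroups by order — order 1: 1; order 2: 1; order 3: 1; order 4: 1; order 6: 1; order 12: 1.
Total: 6.

6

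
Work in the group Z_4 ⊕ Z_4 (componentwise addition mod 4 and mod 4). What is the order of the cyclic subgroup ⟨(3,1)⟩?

4

The order of (3,1) in Z_4 × Z_4 is lcm(ord(3) in Z_4, ord(1) in Z_4).
ord(3) = 4 and ord(1) = 4, so |⟨(3,1)⟩| = lcm(4, 4) = 4.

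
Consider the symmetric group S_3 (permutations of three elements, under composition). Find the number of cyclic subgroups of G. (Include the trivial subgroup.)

5

A cyclic subgroup of order d is generated by each of its φ(d) elements of order d, so the cyclic subgroups of order d number (#elements of order d)/φ(d).
Cyclic subgroups by order — order 1: 1; order 2: 3; order 3: 1.
Total: 5.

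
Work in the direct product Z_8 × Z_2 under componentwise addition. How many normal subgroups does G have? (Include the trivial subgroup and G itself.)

11

G is abelian, so every subgroup is normal.
G has 11 subgroups in total, hence 11 normal subgroups.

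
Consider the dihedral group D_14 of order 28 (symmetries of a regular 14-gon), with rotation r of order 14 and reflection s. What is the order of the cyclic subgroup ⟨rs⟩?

2

Computing powers of rs: the smallest k with (rs)^k = e is k = 2.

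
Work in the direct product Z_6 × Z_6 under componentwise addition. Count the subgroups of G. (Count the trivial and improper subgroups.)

30

|G| = 36, so by Lagrange every subgroup order divides 36. Divisors: 1, 2, 3, 4, 6, 9, 12, 18, 36.
Subgroups by order — order 1: 1; order 2: 3; order 3: 4; order 4: 1; order 6: 12; order 9: 1; order 12: 4; order 18: 3; order 36: 1.
Total: 1 + 3 + 4 + 1 + 12 + 1 + 4 + 3 + 1 = 30.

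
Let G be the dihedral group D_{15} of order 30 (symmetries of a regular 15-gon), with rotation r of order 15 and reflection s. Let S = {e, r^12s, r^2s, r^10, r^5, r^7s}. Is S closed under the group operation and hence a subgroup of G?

|S| = 6 divides |G| = 30, consistent with Lagrange.
S contains the identity, every element's inverse is in S, and S is closed under ·: it is a subgroup.

Yes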